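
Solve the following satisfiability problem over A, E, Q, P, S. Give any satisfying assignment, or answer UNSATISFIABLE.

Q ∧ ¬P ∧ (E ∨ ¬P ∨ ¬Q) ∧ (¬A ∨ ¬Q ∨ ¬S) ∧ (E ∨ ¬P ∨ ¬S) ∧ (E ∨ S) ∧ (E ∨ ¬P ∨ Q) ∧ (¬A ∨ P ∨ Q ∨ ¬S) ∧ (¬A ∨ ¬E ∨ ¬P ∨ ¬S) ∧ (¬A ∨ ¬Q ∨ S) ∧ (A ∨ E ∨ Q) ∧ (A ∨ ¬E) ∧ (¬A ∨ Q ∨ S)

A = False, E = False, Q = True, P = False, S = True

Unit clause (Q) forces Q = True.
Unit clause (¬P) forces P = False.
Try A = True:
  (¬A ∨ ¬Q ∨ ¬S) forces S = False.
  clause (¬A ∨ ¬Q ∨ S) is falsified — backtrack.
So A = False.
  then (A ∨ ¬E) forces E = False.
  then (E ∨ S) forces S = True.
All clauses satisfied.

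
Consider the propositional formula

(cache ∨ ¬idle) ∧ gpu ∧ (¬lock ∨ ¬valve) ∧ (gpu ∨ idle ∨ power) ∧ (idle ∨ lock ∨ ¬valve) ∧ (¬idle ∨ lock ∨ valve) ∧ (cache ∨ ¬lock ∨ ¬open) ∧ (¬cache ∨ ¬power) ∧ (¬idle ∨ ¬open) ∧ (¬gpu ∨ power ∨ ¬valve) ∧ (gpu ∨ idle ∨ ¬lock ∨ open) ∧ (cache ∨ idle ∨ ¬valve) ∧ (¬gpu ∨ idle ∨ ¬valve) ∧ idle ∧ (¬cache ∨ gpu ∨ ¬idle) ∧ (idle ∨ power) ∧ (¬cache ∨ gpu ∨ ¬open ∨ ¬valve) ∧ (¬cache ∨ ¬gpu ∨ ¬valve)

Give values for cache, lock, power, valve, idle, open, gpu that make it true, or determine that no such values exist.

cache = True; lock = True; power = False; valve = False; idle = True; open = False; gpu = True

Unit clause (gpu) forces gpu = True.
Unit clause (idle) forces idle = True.
In (cache ∨ ¬idle) only cache is left, so cache = True.
In (¬cache ∨ ¬power) only ¬power is left, so power = False.
In (¬idle ∨ ¬open) only ¬open is left, so open = False.
In (¬gpu ∨ power ∨ ¬valve) only ¬valve is left, so valve = False.
In (¬idle ∨ lock ∨ valve) only lock is left, so lock = True.
All clauses satisfied.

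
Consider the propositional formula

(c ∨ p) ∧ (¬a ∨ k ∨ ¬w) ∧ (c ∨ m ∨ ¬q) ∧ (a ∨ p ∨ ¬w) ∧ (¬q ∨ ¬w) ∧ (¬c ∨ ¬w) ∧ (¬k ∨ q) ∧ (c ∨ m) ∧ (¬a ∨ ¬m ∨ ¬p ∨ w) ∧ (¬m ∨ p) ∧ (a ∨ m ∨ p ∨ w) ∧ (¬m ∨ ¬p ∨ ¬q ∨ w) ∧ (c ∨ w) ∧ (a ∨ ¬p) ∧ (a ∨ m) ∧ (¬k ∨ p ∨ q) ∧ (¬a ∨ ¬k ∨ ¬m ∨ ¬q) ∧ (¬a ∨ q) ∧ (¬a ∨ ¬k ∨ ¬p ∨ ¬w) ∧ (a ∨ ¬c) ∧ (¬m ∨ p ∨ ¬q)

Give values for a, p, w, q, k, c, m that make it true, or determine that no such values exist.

a=T, p=F, w=F, q=T, k=T, c=T, m=F

Set a = True.
  then (¬a ∨ q) forces q = True.
  then (¬q ∨ ¬w) forces w = False.
  then (c ∨ w) forces c = True.
Set p = False.
  then (¬m ∨ p) forces m = False.
Set k = True.
All clauses satisfied.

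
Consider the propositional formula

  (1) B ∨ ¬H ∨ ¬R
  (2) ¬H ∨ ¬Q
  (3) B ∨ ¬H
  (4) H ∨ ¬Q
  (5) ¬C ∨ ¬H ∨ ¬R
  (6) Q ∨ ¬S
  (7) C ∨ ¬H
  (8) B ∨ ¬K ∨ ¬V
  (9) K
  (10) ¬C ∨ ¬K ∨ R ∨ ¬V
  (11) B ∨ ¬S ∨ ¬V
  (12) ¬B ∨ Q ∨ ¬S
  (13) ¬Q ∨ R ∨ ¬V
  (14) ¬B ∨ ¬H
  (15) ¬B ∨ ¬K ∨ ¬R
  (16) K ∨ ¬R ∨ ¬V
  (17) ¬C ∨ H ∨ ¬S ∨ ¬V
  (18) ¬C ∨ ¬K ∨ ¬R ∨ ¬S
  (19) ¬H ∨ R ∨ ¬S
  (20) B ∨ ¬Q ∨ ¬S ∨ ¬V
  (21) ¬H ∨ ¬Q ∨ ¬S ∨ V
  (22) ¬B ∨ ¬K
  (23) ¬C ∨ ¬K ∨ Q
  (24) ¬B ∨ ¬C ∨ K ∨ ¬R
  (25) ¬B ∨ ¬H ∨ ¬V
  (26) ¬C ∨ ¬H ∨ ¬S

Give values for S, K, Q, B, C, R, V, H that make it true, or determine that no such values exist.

Unit clause (K) forces K = True.
In (¬B ∨ ¬K) only ¬B is left, so B = False.
In (B ∨ ¬H) only ¬H is left, so H = False.
In (H ∨ ¬Q) only ¬Q is left, so Q = False.
In (Q ∨ ¬S) only ¬S is left, so S = False.
In (B ∨ ¬K ∨ ¬V) only ¬V is left, so V = False.
In (¬C ∨ ¬K ∨ Q) only ¬C is left, so C = False.
Set R = True.
All clauses satisfied.

S: False; K: True; Q: False; B: False; C: False; R: True; V: False; H: False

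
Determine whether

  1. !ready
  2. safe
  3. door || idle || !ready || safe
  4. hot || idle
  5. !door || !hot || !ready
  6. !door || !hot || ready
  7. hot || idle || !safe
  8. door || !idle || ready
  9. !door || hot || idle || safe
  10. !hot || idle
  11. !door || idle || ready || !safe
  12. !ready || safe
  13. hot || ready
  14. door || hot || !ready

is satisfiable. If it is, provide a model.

Unsatisfiable

Case safe = True:
  (!ready) forces ready = False.
  (hot || ready) forces hot = True.
  (!door || !hot || ready) forces door = False.
  (door || !idle || ready) forces idle = False.
  Clause (!hot || idle) is falsified — contradiction.
Case safe = False:
  Clause (safe) is falsified — contradiction.
Both cases fail, so the formula is unsatisfiable.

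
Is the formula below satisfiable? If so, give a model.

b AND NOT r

b: True, r: False

  NOT r = True
Both conjuncts True, so the formula holds.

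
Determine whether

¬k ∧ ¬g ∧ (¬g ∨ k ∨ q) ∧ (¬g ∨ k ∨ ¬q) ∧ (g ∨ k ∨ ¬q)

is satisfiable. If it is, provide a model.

g=F, k=F, q=F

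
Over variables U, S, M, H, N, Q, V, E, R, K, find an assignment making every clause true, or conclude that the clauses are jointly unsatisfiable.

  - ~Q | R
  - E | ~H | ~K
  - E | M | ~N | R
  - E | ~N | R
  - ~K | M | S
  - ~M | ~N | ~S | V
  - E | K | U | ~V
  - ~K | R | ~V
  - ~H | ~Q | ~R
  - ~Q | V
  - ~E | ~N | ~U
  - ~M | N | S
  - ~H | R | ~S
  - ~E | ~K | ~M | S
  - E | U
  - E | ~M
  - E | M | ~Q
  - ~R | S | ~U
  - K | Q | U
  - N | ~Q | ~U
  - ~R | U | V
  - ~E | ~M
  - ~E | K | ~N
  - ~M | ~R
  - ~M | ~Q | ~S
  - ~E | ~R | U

Set U = True.
Set S = True.
Try M = True:
  (E | ~M) forces E = True.
  clause (~E | ~M) is falsified — backtrack.
So M = False.
Set H = False.
Set N = False.
  then (N | ~Q | ~U) forces Q = False.
Set V = False.
Set E = False.
Set R = False.
Set K = False.
All clauses satisfied.

U=T; S=T; M=F; H=F; N=F; Q=F; V=F; E=F; R=F; K=F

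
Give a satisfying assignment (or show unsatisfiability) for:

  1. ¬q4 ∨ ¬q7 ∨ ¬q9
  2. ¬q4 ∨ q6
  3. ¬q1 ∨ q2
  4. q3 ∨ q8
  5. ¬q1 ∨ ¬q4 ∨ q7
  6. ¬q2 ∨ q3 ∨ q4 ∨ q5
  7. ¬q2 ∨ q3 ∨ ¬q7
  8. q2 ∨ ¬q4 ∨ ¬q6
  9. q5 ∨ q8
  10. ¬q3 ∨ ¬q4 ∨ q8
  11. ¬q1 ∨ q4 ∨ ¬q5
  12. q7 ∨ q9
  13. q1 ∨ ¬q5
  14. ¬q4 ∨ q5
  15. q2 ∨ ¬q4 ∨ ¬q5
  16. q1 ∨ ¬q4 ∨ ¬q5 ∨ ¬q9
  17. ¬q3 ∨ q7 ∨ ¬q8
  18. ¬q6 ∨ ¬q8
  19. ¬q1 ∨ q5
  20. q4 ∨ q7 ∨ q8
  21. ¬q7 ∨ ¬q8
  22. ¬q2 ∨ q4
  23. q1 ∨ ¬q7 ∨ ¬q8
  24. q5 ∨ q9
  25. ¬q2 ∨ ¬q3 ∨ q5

Set q1 = False.
  then (q1 ∨ ¬q5) forces q5 = False.
  then (¬q4 ∨ q5) forces q4 = False.
  then (¬q2 ∨ q4) forces q2 = False.
  then (q5 ∨ q9) forces q9 = True.
  then (q5 ∨ q8) forces q8 = True.
  then (¬q6 ∨ ¬q8) forces q6 = False.
  then (¬q7 ∨ ¬q8) forces q7 = False.
  then (¬q3 ∨ q7 ∨ ¬q8) forces q3 = False.
All clauses satisfied.

q1: False, q2: False, q3: False, q4: False, q5: False, q6: False, q7: False, q8: True, q9: True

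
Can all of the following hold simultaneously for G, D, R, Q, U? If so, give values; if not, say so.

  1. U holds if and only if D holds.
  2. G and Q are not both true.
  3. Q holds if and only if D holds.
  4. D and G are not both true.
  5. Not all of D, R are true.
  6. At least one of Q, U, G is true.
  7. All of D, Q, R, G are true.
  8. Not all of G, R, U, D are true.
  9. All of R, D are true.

No satisfying assignment exists.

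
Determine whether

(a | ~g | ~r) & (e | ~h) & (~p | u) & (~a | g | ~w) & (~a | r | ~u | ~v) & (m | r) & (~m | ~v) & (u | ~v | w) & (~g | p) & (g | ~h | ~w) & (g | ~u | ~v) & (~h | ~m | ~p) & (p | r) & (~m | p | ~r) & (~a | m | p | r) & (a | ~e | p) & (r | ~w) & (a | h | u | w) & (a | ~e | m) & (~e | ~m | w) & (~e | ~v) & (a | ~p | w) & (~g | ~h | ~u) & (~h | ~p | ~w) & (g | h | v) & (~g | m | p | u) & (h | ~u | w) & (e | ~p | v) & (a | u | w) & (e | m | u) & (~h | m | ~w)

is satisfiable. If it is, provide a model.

u = True; e = True; h = False; w = True; g = True; p = True; a = True; v = False; m = True; r = True

Set u = True.
Set e = True.
  then (~e | ~v) forces v = False.
Set h = False.
  then (g | h | v) forces g = True.
  then (h | ~u | w) forces w = True.
  then (~g | p) forces p = True.
  then (r | ~w) forces r = True.
  then (a | ~g | ~r) forces a = True.
Set m = True.
All clauses satisfied.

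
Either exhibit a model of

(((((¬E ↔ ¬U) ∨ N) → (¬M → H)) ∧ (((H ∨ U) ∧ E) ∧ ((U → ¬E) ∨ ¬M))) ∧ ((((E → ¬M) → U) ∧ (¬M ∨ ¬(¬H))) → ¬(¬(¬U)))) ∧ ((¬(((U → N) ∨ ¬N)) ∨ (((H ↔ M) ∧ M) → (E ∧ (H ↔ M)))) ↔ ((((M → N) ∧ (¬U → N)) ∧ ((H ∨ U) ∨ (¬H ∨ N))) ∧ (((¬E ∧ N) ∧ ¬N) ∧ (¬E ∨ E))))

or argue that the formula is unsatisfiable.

No satisfying assignment exists.

Case E = True: the formula simplifies to ((((U ∨ N) → (¬M → H)) ∧ ((H ∨ U) ∧ (¬U ∨ ¬M))) ∧ (((¬M → U) ∧ (¬M ∨ ¬(¬H))) → ¬(¬(¬U)))) ∧ ¬((¬(((U → N) ∨ ¬N)) ∨ (((H ↔ M) ∧ M) → (H ↔ M)))).
  M = True: simplifies to (((H ∨ U) ∧ ¬U) ∧ (¬(¬H) → ¬(¬(¬U)))) ∧ ¬((¬(((U → N) ∨ ¬N)) ∨ (H → H))).
    H = True: the conjunct ¬((¬(((U → N) ∨ ¬N)) ∨ (H → H))) becomes ¬((¬(((U → N) ∨ ¬N)) ∨ True)) = False.
    H = False: the conjunct ¬((¬(((U → N) ∨ ¬N)) ∨ (H → H))) becomes ¬((¬(((U → N) ∨ ¬N)) ∨ True)) = False.
  M = False: the conjunct ¬((¬(((U → N) ∨ ¬N)) ∨ (((H ↔ M) ∧ M) → (H ↔ M)))) becomes ¬((¬(((U → N) ∨ ¬N)) ∨ True)) = False.
Case E = False: the conjunct E is False.
Both cases fail — unsatisfiable.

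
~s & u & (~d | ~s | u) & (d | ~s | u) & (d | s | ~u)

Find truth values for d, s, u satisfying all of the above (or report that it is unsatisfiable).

d = True, s = False, u = True

Unit clause (~s) forces s = False.
Unit clause (u) forces u = True.
In (d | s | ~u) only d is left, so d = True.
Check each clause:
  (~s): ~s holds.
  (u): u holds.
  (~d | ~s | u): ~s holds.
  (d | ~s | u): d holds.
  (d | s | ~u): d holds.
All clauses satisfied.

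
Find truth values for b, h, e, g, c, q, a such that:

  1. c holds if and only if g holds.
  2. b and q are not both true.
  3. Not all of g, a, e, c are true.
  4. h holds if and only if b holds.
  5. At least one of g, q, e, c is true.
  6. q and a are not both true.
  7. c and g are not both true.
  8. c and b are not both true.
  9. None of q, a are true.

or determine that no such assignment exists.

b = False; h = False; e = True; g = False; c = False; q = False; a = False

  (1) c=F, g=F — same ✓
  (2) b=F, q=F — not both ✓
  (3) {g, a, e, c}: 1/4 true — not all ✓
  (4) h=F, b=F — same ✓
  (5) {g, q, e, c}: 1 true — at least one ✓
  (6) q=F, a=F — not both ✓
  (7) c=F, g=F — not both ✓
  (8) c=F, b=F — not both ✓
  (9) {q, a}: 0 true — none ✓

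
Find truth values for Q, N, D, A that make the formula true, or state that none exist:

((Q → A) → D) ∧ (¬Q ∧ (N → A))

Q: False, N: False, D: True, A: True

  (Q → A) → D = True
    Q → A = True
  ¬Q ∧ (N → A) = True
    ¬Q = True
    N → A = True
Both conjuncts True, so the formula holds.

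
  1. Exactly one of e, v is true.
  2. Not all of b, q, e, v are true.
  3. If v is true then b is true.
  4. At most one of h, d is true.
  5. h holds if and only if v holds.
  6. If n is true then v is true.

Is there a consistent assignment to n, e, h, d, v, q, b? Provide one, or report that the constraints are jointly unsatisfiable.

n = False; e = True; h = False; d = False; v = False; q = False; b = False

  (1) {e, v}: 1 true — exactly one ✓
  (2) {b, q, e, v}: 1/4 true — not all ✓
  (3) v=F ⇒ b: vacuous ✓
  (4) {h, d}: 0 true — at most one ✓
  (5) h=F, v=F — same ✓
  (6) n=F ⇒ v: vacuous ✓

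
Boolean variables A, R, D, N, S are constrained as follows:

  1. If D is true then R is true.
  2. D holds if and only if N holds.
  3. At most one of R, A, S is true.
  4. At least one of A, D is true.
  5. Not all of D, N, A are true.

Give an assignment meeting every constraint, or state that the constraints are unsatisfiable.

A=F, R=T, D=T, N=T, S=F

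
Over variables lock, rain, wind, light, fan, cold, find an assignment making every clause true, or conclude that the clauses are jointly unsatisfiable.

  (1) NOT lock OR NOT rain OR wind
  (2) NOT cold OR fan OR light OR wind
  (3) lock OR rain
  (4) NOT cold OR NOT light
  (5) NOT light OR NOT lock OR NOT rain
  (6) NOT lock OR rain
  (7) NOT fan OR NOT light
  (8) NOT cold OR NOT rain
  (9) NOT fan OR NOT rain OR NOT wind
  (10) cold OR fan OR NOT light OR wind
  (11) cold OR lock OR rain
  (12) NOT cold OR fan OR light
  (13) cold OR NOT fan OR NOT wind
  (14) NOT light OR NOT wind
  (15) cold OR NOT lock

Try lock = True:
  (NOT lock OR rain) forces rain = True.
  (NOT lock OR NOT rain OR wind) forces wind = True.
  (NOT light OR NOT lock OR NOT rain) forces light = False.
  (NOT cold OR NOT rain) forces cold = False.
  clause (cold OR NOT lock) is falsified — backtrack.
So lock = False.
  then (lock OR rain) forces rain = True.
  then (NOT cold OR NOT rain) forces cold = False.
Set wind = False.
Set light = False.
Set fan = False.
All clauses satisfied.

lock = False; rain = True; wind = False; light = False; fan = False; cold = False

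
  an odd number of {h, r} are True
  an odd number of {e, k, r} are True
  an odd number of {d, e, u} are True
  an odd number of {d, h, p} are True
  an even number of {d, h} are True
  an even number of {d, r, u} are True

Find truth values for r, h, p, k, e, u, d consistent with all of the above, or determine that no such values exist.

r: False; h: True; p: True; k: False; e: True; u: True; d: True

{h, r}: 1 true → odd ✓
{e, k, r}: 1 true → odd ✓
{d, e, u}: 3 true → odd ✓
{d, h, p}: 3 true → odd ✓
{d, h}: 2 true → even ✓
{d, r, u}: 2 true → even ✓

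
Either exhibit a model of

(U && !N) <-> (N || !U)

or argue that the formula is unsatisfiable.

UNSATISFIABLE

Case U = True: the formula simplifies to !N <-> N.
  N = True: this becomes !True <-> True = False.
  N = False: this becomes !False <-> False = False.
Case U = False: the formula becomes (False && !N) <-> (N || True) = False.
Both cases fail — unsatisfiable.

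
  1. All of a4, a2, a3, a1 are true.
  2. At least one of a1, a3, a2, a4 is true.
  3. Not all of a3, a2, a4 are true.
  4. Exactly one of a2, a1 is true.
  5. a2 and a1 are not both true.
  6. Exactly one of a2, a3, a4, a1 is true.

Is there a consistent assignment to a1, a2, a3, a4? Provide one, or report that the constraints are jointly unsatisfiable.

Case a1 = True:
  (1) forces a4 = True.
  Constraint (6) is violated (a4=T, a1=T) — contradiction.
Case a1 = False:
  Constraint (1) is violated (a1=F) — contradiction.
Both cases fail — unsatisfiable.

No satisfying assignment exists.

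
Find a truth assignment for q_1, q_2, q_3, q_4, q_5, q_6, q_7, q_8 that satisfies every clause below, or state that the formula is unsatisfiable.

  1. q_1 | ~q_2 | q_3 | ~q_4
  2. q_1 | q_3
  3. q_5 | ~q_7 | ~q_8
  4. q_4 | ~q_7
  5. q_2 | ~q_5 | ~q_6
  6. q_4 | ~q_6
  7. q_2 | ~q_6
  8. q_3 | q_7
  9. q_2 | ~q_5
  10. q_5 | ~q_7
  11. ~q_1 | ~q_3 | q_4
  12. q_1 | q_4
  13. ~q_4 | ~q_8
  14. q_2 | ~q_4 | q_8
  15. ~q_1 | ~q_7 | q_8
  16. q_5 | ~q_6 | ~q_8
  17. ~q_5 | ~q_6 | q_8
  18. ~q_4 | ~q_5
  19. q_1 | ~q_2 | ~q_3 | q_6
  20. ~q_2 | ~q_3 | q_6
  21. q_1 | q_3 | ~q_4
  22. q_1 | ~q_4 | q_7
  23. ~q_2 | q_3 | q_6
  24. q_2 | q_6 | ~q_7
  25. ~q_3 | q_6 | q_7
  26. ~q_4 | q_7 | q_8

Case q_4 = True:
  (~q_4 | ~q_8) forces q_8 = False.
  (q_2 | ~q_4 | q_8) forces q_2 = True.
  (~q_4 | ~q_5) forces q_5 = False.
  (q_5 | ~q_7) forces q_7 = False.
  Clause (~q_4 | q_7 | q_8) is falsified — contradiction.
Case q_4 = False:
  (q_4 | ~q_7) forces q_7 = False.
  (q_4 | ~q_6) forces q_6 = False.
  (q_3 | q_7) forces q_3 = True.
  Clause (~q_3 | q_6 | q_7) is falsified — contradiction.
Both cases fail, so the formula is unsatisfiable.

No satisfying assignment exists.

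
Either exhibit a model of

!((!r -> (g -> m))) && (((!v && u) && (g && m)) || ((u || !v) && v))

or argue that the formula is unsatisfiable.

g: True, m: False, u: True, r: False, v: True

  !((!r -> (g -> m))) = True
    !r -> (g -> m) = False
      !r = True
      g -> m = False
  ((!v && u) && (g && m)) || ((u || !v) && v) = True
    (!v && u) && (g && m) = False
      !v && u = False
        !v = False
      g && m = False
    (u || !v) && v = True
      u || !v = True
        !v = False
Both conjuncts True, so the formula holds.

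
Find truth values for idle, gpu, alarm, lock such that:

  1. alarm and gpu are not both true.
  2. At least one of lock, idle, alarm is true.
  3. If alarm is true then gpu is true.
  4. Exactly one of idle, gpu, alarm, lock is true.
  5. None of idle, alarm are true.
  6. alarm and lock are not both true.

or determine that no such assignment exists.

idle = False, gpu = False, alarm = False, lock = True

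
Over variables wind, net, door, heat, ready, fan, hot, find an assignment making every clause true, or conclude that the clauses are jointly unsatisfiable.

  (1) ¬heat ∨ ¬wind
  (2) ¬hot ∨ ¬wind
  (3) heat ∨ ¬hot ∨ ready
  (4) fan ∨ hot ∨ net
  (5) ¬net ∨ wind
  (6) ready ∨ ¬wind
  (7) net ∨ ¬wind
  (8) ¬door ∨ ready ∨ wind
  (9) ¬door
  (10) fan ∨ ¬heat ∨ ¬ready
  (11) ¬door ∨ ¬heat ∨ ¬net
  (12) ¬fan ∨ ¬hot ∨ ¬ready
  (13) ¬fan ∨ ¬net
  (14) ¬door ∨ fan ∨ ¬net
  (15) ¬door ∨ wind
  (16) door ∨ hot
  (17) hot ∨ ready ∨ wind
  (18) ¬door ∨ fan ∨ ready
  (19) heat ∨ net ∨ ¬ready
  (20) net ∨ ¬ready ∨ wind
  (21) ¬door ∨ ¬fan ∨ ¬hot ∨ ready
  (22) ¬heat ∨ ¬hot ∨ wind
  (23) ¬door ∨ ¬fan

Case door = True:
  Clause (¬door) is falsified — contradiction.
Case door = False:
  (door ∨ hot) forces hot = True.
  (¬hot ∨ ¬wind) forces wind = False.
  (¬net ∨ wind) forces net = False.
  (net ∨ ¬ready ∨ wind) forces ready = False.
  (heat ∨ ¬hot ∨ ready) forces heat = True.
  Clause (¬heat ∨ ¬hot ∨ wind) is falsified — contradiction.
Both cases fail, so the formula is unsatisfiable.

Unsatisfiable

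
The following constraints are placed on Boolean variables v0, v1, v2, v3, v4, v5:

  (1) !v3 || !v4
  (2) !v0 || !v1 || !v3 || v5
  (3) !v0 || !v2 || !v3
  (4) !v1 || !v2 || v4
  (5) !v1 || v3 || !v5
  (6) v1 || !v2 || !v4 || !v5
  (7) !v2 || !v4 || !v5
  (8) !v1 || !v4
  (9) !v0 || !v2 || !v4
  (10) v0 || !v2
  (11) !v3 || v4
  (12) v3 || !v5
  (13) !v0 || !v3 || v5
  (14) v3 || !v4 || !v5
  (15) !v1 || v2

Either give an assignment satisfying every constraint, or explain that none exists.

Set v0 = True.
Set v1 = False.
Set v2 = False.
Try v3 = True:
  (!v3 || !v4) forces v4 = False.
  clause (!v3 || v4) is falsified — backtrack.
So v3 = False.
  then (v3 || !v5) forces v5 = False.
Set v4 = True.
All clauses satisfied.

v0=T, v1=F, v2=F, v3=F, v4=T, v5=F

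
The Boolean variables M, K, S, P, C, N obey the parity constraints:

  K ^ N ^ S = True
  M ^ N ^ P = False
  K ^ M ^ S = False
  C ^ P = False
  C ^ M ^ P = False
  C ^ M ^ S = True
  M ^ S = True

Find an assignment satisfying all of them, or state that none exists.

Unsatisfiable

Adding constraints 1, 2, 3, 4, 6, 7 mod 2: every variable appears an even number of times on the left, so the left side is 0.
But the right sides sum to 1 (mod 2). 0 ≠ 1 — the system is inconsistent.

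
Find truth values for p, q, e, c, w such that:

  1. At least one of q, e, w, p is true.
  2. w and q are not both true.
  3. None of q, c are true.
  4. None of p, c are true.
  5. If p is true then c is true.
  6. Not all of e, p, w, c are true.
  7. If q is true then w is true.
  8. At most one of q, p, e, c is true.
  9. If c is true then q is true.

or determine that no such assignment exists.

p = False, q = False, e = True, c = False, w = True

  (1) {q, e, w, p}: 2 true — at least one ✓
  (2) w=T, q=F — not both ✓
  (3) {q, c}: 0 true — none ✓
  (4) {p, c}: 0 true — none ✓
  (5) p=F ⇒ c: vacuous ✓
  (6) {e, p, w, c}: 2/4 true — not all ✓
  (7) q=F ⇒ w: vacuous ✓
  (8) {q, p, e, c}: 1 true — at most one ✓
  (9) c=F ⇒ q: vacuous ✓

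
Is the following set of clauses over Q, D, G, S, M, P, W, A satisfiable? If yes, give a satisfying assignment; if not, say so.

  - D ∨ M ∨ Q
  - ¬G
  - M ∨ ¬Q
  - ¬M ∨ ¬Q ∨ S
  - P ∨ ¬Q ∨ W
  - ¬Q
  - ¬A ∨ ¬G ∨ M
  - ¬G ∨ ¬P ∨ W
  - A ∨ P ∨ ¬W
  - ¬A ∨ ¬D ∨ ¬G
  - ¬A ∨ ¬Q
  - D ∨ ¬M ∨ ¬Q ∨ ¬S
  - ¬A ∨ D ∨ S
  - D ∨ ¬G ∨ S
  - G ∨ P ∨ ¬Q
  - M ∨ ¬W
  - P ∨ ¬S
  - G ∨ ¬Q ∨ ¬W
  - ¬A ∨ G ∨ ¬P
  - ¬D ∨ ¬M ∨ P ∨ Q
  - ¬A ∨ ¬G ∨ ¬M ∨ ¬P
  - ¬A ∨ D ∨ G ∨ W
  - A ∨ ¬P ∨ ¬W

Q = False, D = True, G = False, S = False, M = False, P = False, W = False, A = True

Unit clause (¬G) forces G = False.
Unit clause (¬Q) forces Q = False.
Set D = True.
Set S = False.
Set M = False.
  then (M ∨ ¬W) forces W = False.
Set P = False.
Set A = True.
All clauses satisfied.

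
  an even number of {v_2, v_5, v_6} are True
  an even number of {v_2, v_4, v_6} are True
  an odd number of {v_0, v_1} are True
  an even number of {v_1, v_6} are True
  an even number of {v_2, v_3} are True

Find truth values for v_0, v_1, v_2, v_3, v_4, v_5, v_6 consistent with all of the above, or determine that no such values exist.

v_0 = False, v_1 = True, v_2 = True, v_3 = True, v_4 = False, v_5 = False, v_6 = True

{v_2, v_5, v_6}: 2 true → even ✓
{v_2, v_4, v_6}: 2 true → even ✓
{v_0, v_1}: 1 true → odd ✓
{v_1, v_6}: 2 true → even ✓
{v_2, v_3}: 2 true → even ✓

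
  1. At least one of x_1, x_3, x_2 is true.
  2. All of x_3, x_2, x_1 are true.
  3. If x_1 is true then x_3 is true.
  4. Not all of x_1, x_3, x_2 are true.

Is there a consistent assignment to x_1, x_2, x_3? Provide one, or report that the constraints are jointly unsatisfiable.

No satisfying assignment exists.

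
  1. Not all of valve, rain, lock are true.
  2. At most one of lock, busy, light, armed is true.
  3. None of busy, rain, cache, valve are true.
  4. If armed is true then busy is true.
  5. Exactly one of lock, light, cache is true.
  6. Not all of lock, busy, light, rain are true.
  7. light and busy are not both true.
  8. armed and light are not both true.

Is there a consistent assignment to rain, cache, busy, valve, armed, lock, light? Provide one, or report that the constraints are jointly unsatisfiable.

rain = False, cache = False, busy = False, valve = False, armed = False, lock = False, light = True

  (1) {valve, rain, lock}: 0/3 true — not all ✓
  (2) {lock, busy, light, armed}: 1 true — at most one ✓
  (3) {busy, rain, cache, valve}: 0 true — none ✓
  (4) armed=F ⇒ busy: vacuous ✓
  (5) {lock, light, cache}: 1 true — exactly one ✓
  (6) {lock, busy, light, rain}: 1/4 true — not all ✓
  (7) light=T, busy=F — not both ✓
  (8) armed=F, light=T — not both ✓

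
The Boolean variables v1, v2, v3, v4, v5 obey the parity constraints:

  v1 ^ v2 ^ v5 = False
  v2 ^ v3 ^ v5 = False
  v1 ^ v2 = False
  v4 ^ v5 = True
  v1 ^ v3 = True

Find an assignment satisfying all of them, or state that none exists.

UNSATISFIABLE

Adding constraints 1, 2, 5 mod 2: every variable appears an even number of times on the left, so the left side is 0.
But the right sides sum to 1 (mod 2). 0 ≠ 1 — the system is inconsistent.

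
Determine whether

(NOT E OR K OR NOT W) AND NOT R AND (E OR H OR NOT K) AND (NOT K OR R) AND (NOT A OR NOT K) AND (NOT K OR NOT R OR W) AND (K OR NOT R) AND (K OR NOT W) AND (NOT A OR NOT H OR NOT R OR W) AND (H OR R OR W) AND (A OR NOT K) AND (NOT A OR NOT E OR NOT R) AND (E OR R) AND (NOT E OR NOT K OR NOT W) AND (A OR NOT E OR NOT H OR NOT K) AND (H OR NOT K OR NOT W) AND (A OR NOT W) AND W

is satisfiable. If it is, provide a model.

No satisfying assignment exists.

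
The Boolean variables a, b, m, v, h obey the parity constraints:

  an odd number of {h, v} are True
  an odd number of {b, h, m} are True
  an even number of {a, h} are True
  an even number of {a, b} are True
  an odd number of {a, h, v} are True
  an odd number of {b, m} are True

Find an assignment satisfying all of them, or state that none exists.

a=F, b=F, m=T, v=T, h=F

{h, v}: 1 true → odd ✓
{b, h, m}: 1 true → odd ✓
{a, h}: 0 true → even ✓
{a, b}: 0 true → even ✓
{a, h, v}: 1 true → odd ✓
{b, m}: 1 true → odd ✓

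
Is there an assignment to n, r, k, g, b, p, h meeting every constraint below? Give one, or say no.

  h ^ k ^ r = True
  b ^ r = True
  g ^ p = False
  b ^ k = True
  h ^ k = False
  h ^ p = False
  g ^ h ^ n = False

n: False; r: True; k: True; g: True; b: False; p: True; h: True

h ^ k ^ r = T ^ T ^ T = True ✓
b ^ r = F ^ T = True ✓
g ^ p = T ^ T = False ✓
b ^ k = F ^ T = True ✓
h ^ k = T ^ T = False ✓
h ^ p = T ^ T = False ✓
g ^ h ^ n = T ^ T ^ F = False ✓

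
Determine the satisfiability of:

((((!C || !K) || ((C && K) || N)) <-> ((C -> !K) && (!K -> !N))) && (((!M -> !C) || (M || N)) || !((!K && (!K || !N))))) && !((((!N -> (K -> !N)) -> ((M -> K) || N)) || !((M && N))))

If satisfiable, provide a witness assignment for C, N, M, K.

The conjunct !((((!N -> (K -> !N)) -> ((M -> K) || N)) || !((M && N)))) is unsatisfiable on its own:
  N=F, M=F, K=F: evaluates to False.
  N=F, M=F, K=T: evaluates to False.
  N=F, M=T, K=F: evaluates to False.
  N=F, M=T, K=T: evaluates to False.
  N=T, M=F, K=F: evaluates to False.
  N=T, M=F, K=T: evaluates to False.
  N=T, M=T, K=F: evaluates to False.
  N=T, M=T, K=T: evaluates to False.
So the whole conjunction is unsatisfiable.

The formula is unsatisfiable.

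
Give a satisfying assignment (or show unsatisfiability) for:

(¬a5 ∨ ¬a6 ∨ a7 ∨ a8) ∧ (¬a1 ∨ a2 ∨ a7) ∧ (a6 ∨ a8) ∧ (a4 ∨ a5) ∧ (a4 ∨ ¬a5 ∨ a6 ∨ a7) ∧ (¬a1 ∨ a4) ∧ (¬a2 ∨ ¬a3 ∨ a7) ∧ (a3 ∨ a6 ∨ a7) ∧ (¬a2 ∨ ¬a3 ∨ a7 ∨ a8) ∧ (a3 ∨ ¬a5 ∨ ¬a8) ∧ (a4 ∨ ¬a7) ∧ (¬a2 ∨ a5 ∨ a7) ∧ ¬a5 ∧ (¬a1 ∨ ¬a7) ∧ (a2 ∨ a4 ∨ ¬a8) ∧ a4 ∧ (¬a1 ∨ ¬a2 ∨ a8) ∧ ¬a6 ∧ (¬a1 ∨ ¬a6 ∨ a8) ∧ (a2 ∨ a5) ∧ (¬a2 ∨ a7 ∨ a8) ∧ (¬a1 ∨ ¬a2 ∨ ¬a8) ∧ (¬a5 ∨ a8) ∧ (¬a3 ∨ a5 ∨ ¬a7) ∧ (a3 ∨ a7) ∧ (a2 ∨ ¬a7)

a1=F, a2=T, a3=F, a4=T, a5=F, a6=F, a7=T, a8=T

Unit clause (¬a5) forces a5 = False.
Unit clause (a4) forces a4 = True.
Unit clause (¬a6) forces a6 = False.
In (a2 ∨ a5) only a2 is left, so a2 = True.
In (a6 ∨ a8) only a8 is left, so a8 = True.
In (¬a2 ∨ a5 ∨ a7) only a7 is left, so a7 = True.
In (¬a1 ∨ ¬a7) only ¬a1 is left, so a1 = False.
In (¬a3 ∨ a5 ∨ ¬a7) only ¬a3 is left, so a3 = False.
All clauses satisfied.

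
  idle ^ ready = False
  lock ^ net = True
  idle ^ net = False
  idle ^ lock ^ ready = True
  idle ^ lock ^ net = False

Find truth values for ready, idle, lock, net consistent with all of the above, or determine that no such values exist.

Adding constraints 1, 3, 4, 5 mod 2: every variable appears an even number of times on the left, so the left side is 0.
But the right sides sum to 1 (mod 2). 0 ≠ 1 — the system is inconsistent.

The formula is unsatisfiable.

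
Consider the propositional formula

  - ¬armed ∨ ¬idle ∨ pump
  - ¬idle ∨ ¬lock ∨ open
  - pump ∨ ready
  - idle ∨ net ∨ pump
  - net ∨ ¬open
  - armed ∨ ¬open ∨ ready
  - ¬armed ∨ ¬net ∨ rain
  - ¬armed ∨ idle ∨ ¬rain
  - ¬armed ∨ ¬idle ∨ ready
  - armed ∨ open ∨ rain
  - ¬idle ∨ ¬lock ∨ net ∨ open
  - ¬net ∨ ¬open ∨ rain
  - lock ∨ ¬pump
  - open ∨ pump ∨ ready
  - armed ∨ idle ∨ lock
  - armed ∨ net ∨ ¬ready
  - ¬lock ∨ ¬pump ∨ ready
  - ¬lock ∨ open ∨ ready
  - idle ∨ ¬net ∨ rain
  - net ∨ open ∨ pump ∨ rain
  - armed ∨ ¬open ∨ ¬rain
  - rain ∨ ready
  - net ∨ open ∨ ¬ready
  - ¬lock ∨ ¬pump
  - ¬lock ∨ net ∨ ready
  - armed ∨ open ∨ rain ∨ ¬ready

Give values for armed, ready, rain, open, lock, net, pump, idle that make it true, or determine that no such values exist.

armed = False, ready = True, rain = True, open = False, lock = False, net = True, pump = False, idle = True

Set armed = False.
Try ready = False:
  (pump ∨ ready) forces pump = True.
  (armed ∨ ¬open ∨ ready) forces open = False.
  (armed ∨ open ∨ rain) forces rain = True.
  (lock ∨ ¬pump) forces lock = True.
  clause (¬lock ∨ ¬pump ∨ ready) is falsified — backtrack.
So ready = True.
  then (armed ∨ net ∨ ¬ready) forces net = True.
Set rain = True.
  then (armed ∨ ¬open ∨ ¬rain) forces open = False.
Set lock = False.
  then (lock ∨ ¬pump) forces pump = False.
  then (armed ∨ idle ∨ lock) forces idle = True.
All clauses satisfied.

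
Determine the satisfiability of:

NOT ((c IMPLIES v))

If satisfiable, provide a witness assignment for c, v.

c = True; v = False

  NOT ((c IMPLIES v)) = True
    c IMPLIES v = False
The formula evaluates to True.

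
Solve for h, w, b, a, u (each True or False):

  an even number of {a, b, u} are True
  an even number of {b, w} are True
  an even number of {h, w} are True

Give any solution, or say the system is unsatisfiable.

h = True; w = True; b = True; a = False; u = True

{a, b, u}: 2 true → even ✓
{b, w}: 2 true → even ✓
{h, w}: 2 true → even ✓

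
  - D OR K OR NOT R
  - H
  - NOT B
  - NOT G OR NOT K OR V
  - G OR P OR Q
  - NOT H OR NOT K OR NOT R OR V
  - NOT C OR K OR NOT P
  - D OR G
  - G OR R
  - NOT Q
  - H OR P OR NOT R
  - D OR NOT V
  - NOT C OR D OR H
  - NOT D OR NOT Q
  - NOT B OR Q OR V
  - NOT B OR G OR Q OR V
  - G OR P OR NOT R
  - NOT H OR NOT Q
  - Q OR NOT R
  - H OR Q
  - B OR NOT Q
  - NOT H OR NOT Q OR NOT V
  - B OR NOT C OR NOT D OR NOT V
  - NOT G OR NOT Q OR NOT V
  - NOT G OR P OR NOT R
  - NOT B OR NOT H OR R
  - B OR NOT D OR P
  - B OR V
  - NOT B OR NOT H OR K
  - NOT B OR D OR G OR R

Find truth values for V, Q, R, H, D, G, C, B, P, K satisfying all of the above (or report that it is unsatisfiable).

V: True, Q: False, R: False, H: True, D: True, G: True, C: False, B: False, P: True, K: True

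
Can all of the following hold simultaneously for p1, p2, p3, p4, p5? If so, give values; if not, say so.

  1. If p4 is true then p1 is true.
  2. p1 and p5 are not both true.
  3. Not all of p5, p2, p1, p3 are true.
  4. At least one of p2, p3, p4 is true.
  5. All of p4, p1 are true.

p1: True; p2: False; p3: False; p4: True; p5: False

  (1) p4=T ⇒ p1: T ✓
  (2) p1=T, p5=F — not both ✓
  (3) {p5, p2, p1, p3}: 1/4 true — not all ✓
  (4) {p2, p3, p4}: 1 true — at least one ✓
  (5) {p4, p1}: all 2 true ✓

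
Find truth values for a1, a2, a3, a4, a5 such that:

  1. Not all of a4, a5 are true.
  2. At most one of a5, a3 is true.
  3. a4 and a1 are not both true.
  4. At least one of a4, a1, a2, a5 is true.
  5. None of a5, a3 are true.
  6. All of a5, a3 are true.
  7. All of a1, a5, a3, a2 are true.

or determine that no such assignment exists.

Case a3 = True:
  Constraint (5) is violated (a3=T) — contradiction.
Case a3 = False:
  Constraint (6) is violated (a3=F) — contradiction.
Both cases fail — unsatisfiable.

No satisfying assignment exists.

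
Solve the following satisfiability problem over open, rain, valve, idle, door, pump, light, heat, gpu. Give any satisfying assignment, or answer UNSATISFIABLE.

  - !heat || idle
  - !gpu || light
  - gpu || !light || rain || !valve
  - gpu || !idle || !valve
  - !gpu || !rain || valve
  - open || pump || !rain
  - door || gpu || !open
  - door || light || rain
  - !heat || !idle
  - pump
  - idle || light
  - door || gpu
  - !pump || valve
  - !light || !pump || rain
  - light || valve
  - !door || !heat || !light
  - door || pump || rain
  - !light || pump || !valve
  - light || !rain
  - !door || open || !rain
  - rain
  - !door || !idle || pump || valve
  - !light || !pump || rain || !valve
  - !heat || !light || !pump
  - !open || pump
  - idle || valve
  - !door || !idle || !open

open=T, rain=T, valve=T, idle=F, door=F, pump=T, light=T, heat=F, gpu=T

Unit clause (pump) forces pump = True.
In (!pump || valve) only valve is left, so valve = True.
Unit clause (rain) forces rain = True.
In (light || !rain) only light is left, so light = True.
In (!heat || !light || !pump) only !heat is left, so heat = False.
Set open = True.
Set idle = False.
Set door = False.
  then (door || gpu || !open) forces gpu = True.
All clauses satisfied.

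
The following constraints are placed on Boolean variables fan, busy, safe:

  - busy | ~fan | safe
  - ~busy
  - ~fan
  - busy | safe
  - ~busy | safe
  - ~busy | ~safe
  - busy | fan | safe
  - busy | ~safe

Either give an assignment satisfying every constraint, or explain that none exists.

Case fan = True:
  Clause (~fan) is falsified — contradiction.
Case fan = False:
  (~busy) forces busy = False.
  (busy | safe) forces safe = True.
  Clause (busy | ~safe) is falsified — contradiction.
Both cases fail, so the formula is unsatisfiable.

Unsatisfiable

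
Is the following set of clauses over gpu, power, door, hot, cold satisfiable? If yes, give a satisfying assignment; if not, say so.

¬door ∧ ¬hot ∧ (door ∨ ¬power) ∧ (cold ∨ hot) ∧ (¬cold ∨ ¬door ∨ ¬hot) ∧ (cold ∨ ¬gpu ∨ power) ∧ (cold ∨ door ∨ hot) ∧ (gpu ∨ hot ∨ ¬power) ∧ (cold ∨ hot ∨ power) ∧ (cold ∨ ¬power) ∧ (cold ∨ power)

gpu = True, power = False, door = False, hot = False, cold = True

Unit clause (¬door) forces door = False.
Unit clause (¬hot) forces hot = False.
In (door ∨ ¬power) only ¬power is left, so power = False.
In (cold ∨ hot) only cold is left, so cold = True.
Set gpu = True.
All clauses satisfied.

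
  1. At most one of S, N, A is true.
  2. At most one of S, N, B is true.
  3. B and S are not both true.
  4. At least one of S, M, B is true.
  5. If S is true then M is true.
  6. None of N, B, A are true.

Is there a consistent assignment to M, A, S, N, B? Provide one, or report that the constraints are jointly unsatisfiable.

M=T, A=F, S=T, N=F, B=F

  (1) {S, N, A}: 1 true — at most one ✓
  (2) {S, N, B}: 1 true — at most one ✓
  (3) B=F, S=T — not both ✓
  (4) {S, M, B}: 2 true — at least one ✓
  (5) S=T ⇒ M: T ✓
  (6) {N, B, A}: 0 true — none ✓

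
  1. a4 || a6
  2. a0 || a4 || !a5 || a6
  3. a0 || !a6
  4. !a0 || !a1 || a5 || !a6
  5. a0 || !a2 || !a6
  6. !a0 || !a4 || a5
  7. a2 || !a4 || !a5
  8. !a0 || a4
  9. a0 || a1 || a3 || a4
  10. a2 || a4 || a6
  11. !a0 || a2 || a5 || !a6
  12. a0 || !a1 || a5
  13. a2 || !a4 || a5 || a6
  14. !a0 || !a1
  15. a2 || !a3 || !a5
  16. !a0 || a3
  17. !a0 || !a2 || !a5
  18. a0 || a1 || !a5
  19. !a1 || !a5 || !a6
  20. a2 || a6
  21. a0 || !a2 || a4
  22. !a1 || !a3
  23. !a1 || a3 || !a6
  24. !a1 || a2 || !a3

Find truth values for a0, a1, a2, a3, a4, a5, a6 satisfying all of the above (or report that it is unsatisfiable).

a0: False, a1: False, a2: True, a3: True, a4: True, a5: False, a6: False

Try a0 = True:
  (!a0 || a4) forces a4 = True.
  (!a0 || !a4 || a5) forces a5 = True.
  (a2 || !a4 || !a5) forces a2 = True.
  clause (!a0 || !a2 || !a5) is falsified — backtrack.
So a0 = False.
  then (a0 || !a6) forces a6 = False.
  then (a2 || a6) forces a2 = True.
  then (a0 || !a2 || a4) forces a4 = True.
Set a1 = False.
  then (a0 || a1 || !a5) forces a5 = False.
Set a3 = True.
All clauses satisfied.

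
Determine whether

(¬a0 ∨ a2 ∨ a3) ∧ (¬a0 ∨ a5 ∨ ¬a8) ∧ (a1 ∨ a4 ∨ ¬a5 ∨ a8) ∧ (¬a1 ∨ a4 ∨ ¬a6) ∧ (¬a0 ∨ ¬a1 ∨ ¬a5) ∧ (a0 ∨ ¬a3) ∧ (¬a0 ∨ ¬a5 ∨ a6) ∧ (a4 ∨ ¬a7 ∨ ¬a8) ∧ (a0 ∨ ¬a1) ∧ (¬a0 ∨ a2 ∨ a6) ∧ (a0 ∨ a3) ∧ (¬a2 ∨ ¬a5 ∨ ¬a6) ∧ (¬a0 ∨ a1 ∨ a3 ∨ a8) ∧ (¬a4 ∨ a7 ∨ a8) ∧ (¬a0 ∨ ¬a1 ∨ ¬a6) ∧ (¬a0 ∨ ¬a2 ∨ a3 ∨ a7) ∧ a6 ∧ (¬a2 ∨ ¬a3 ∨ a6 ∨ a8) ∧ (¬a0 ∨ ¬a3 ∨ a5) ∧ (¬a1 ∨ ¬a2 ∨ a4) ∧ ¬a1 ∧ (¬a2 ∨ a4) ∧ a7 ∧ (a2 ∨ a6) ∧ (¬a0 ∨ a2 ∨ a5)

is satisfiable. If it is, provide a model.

a0 = True, a1 = False, a2 = False, a3 = True, a4 = True, a5 = True, a6 = True, a7 = True, a8 = False

Unit clause (a6) forces a6 = True.
Unit clause (¬a1) forces a1 = False.
Unit clause (a7) forces a7 = True.
Try a0 = False:
  (a0 ∨ ¬a3) forces a3 = False.
  clause (a0 ∨ a3) is falsified — backtrack.
So a0 = True.
Try a2 = True:
  (¬a2 ∨ ¬a5 ∨ ¬a6) forces a5 = False.
  (¬a0 ∨ a5 ∨ ¬a8) forces a8 = False.
  (¬a0 ∨ a1 ∨ a3 ∨ a8) forces a3 = True.
  clause (¬a0 ∨ ¬a3 ∨ a5) is falsified — backtrack.
So a2 = False.
  then (¬a0 ∨ a2 ∨ a3) forces a3 = True.
  then (¬a0 ∨ ¬a3 ∨ a5) forces a5 = True.
Set a4 = True.
Set a8 = False.
All clauses satisfied.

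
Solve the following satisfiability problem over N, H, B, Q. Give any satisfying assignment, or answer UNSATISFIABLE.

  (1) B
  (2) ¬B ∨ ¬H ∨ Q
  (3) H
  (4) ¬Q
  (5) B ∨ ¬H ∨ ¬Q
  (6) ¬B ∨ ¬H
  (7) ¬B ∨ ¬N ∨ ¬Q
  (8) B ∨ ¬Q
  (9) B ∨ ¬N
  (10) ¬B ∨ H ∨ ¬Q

Case H = True:
  (B) forces B = True.
  Clause (¬B ∨ ¬H) is falsified — contradiction.
Case H = False:
  Clause (H) is falsified — contradiction.
Both cases fail, so the formula is unsatisfiable.

Unsatisfiable — no assignment works.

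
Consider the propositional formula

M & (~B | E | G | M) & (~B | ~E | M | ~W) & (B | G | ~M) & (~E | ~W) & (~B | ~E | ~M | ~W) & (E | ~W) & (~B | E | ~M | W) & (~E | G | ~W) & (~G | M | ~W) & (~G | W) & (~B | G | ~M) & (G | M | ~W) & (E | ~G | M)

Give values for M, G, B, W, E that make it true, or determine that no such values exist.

No satisfying assignment exists.

Case G = True:
  (M) forces M = True.
  (~G | W) forces W = True.
  (~E | ~W) forces E = False.
  Clause (E | ~W) is falsified — contradiction.
Case G = False:
  (M) forces M = True.
  (B | G | ~M) forces B = True.
  Clause (~B | G | ~M) is falsified — contradiction.
Both cases fail, so the formula is unsatisfiable.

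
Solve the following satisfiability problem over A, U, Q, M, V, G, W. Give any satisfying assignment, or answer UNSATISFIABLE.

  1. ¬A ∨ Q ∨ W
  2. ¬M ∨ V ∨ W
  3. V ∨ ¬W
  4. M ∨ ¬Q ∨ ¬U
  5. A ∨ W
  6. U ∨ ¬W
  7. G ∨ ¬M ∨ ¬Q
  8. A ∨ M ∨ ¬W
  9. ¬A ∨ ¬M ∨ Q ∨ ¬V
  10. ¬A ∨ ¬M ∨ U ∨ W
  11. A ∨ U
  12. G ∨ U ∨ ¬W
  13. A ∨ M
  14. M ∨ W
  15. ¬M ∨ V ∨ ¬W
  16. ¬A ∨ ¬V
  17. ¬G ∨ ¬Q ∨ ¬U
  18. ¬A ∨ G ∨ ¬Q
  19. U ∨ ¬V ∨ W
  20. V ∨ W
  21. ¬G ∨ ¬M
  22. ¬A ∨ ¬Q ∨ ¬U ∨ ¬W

Try A = True:
  (¬A ∨ ¬V) forces V = False.
  (V ∨ ¬W) forces W = False.
  clause (V ∨ W) is falsified — backtrack.
So A = False.
  then (A ∨ W) forces W = True.
  then (U ∨ ¬W) forces U = True.
  then (A ∨ M ∨ ¬W) forces M = True.
  then (¬M ∨ V ∨ ¬W) forces V = True.
  then (¬G ∨ ¬M) forces G = False.
  then (G ∨ ¬M ∨ ¬Q) forces Q = False.
All clauses satisfied.

A = False, U = True, Q = False, M = True, V = True, G = False, W = True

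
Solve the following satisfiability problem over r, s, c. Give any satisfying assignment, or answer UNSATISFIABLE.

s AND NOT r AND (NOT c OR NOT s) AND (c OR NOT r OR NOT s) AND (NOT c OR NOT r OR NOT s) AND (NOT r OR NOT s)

r = False; s = True; c = False

Unit clause (s) forces s = True.
Unit clause (NOT r) forces r = False.
In (NOT c OR NOT s) only NOT c is left, so c = False.
All clauses satisfied.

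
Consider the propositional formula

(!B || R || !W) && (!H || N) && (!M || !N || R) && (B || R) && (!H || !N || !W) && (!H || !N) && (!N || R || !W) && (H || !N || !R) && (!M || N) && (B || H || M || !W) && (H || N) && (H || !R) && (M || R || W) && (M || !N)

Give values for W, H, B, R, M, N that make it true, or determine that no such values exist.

UNSATISFIABLE

Case H = True:
  (!H || N) forces N = True.
  Clause (!H || !N) is falsified — contradiction.
Case H = False:
  (H || N) forces N = True.
  (H || !N || !R) forces R = False.
  (!M || !N || R) forces M = False.
  Clause (M || !N) is falsified — contradiction.
Both cases fail, so the formula is unsatisfiable.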